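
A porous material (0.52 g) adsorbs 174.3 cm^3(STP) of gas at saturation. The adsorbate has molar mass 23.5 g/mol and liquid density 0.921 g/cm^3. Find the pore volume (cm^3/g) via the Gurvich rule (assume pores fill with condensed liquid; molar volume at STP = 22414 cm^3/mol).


Moles adsorbed n = V_ads / 22414 = 174.3 / 22414 = 7.776390e-03 mol
Liquid volume V_liq = n * M / rho_liq = 7.776390e-03 * 23.5 / 0.921 = 0.19842 cm^3
Specific pore volume V_pore = V_liq / m_sample = 0.19842 / 0.52
V_pore = 0.3816 cm^3/g

0.3816


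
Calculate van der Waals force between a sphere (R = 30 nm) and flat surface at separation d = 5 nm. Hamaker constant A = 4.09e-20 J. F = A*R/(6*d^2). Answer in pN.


Convert to SI: R = 30 nm = 3e-08 m, d = 5 nm = 5e-09 m
F = A * R / (6 * d^2)
F = 4.09e-20 * 3e-08 / (6 * (5e-09)^2)
F = 8.18e-12 N = 8.18 pN

8.18


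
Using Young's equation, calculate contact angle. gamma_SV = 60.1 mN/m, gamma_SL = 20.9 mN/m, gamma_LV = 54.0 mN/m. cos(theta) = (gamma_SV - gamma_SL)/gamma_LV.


cos(theta) = (gamma_SV - gamma_SL) / gamma_LV
cos(theta) = (60.1 - 20.9) / 54.0
cos(theta) = 0.725926
theta = arccos(0.725926) = 43.45 degrees

43.45


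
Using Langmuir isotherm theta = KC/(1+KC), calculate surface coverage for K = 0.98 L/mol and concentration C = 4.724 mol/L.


Langmuir isotherm: theta = K*C / (1 + K*C)
K*C = 0.98 * 4.724 = 4.62952
theta = 4.62952 / (1 + 4.62952) = 4.62952 / 5.62952
theta = 0.8224

0.8224


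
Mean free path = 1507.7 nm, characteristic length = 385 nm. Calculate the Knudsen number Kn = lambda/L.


Knudsen number Kn = lambda / L
Kn = 1507.7 / 385
Kn = 3.9161

3.9161


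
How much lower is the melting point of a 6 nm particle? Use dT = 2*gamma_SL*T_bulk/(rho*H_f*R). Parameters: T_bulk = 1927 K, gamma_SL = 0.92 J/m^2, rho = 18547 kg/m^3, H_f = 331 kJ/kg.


Radius R = 6/2 = 3 nm = 3e-09 m
Convert H_f = 331 kJ/kg = 331000 J/kg
dT = 2 * gamma_SL * T_bulk / (rho * H_f * R)
dT = 2 * 0.92 * 1927 / (18547 * 331000 * 3e-09)
dT = 192.5 K

192.5


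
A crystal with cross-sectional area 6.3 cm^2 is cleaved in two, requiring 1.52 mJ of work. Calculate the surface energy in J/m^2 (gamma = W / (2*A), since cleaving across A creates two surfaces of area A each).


Convert: A = 6.3 cm^2 = 0.00063 m^2, W = 1.52 mJ = 0.00152 J
Cleaving exposes two faces of area A, so total new surface = 2*A and gamma = W / (2*A)
gamma = 0.00152 / (2 * 0.00063)
gamma = 1.206 J/m^2

1.206


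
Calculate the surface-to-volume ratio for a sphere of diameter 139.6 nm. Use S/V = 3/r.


Radius r = 139.6/2 = 69.8 nm
S/V = 3 / r = 3 / 69.8
S/V = 0.043 nm^-1

0.043


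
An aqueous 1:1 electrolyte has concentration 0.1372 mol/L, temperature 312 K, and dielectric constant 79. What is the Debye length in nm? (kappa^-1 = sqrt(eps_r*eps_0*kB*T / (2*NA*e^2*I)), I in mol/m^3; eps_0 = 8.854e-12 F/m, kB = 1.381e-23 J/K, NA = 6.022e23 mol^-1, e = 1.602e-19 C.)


Ionic strength I = 0.1372 * 1^2 * 1000 = 137.2 mol/m^3
kappa^-1 = sqrt(79 * 8.854e-12 * 1.381e-23 * 312 / (2 * 6.022e23 * (1.602e-19)^2 * 137.2))
kappa^-1 = 0.843 nm

0.843


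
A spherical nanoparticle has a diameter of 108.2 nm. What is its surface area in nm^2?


Radius r = 108.2/2 = 54.1 nm
Surface area SA = 4 * pi * r^2
SA = 4 * pi * (54.1)^2
SA = 36779.38 nm^2

36779.38


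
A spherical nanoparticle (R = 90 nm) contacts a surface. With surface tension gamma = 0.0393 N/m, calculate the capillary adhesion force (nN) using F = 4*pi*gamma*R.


Convert radius: R = 90 nm = 9e-08 m
F = 4 * pi * gamma * R
F = 4 * pi * 0.0393 * 9e-08
F = 4.44473e-08 N = 44.4473 nN

44.4473


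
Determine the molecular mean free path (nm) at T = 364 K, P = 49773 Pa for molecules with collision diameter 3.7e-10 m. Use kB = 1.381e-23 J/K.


Mean free path: lambda = kB*T / (sqrt(2) * pi * d^2 * P)
lambda = 1.381e-23 * 364 / (sqrt(2) * pi * (3.7e-10)^2 * 49773)
lambda = 1.66048e-07 m
lambda = 166.05 nm

166.05


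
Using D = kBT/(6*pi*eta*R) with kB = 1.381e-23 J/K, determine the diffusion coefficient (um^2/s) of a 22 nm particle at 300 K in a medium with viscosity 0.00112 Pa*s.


Radius R = 22/2 = 11 nm = 1.1e-08 m
D = kB*T / (6*pi*eta*R)
D = 1.381e-23 * 300 / (6 * pi * 0.00112 * 1.1e-08)
D = 1.78403e-11 m^2/s = 17.84 um^2/s

17.84


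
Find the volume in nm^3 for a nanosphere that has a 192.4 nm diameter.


Radius r = 192.4/2 = 96.2 nm
Volume V = (4/3) * pi * r^3
V = (4/3) * pi * (96.2)^3
V = 3729184.11 nm^3

3729184.11


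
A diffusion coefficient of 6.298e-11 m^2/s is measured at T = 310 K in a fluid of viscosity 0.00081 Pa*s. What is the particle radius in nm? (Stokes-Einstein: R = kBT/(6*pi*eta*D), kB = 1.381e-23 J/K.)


Stokes-Einstein: R = kB*T / (6*pi*eta*D)
R = 1.381e-23 * 310 / (6 * pi * 0.00081 * 6.298e-11)
R = 4.45212e-09 m = 4.45 nm

4.45


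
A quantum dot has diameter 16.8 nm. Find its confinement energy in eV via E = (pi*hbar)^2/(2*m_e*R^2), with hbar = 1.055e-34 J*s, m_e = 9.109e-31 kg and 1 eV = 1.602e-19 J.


Radius R = 16.8/2 = 8.4 nm = 8.4e-09 m
E = (pi * 1.055e-34)^2 / (2 * 9.109e-31 * (8.4e-09)^2)
E(J) = 8.54566e-22
E = E(J) / 1.602e-19 = 0.0053 eV

0.0053


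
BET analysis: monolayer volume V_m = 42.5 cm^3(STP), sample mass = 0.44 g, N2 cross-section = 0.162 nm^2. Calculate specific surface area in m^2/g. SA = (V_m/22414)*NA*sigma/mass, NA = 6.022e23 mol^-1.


Number of moles in monolayer = V_m / 22414 = 42.5 / 22414 = 0.00189614
Number of molecules = moles * NA = 0.00189614 * 6.022e23
SA = molecules * sigma / mass
SA = (42.5 / 22414) * 6.022e23 * 0.162e-18 / 0.44
SA = 420.4 m^2/g

420.4


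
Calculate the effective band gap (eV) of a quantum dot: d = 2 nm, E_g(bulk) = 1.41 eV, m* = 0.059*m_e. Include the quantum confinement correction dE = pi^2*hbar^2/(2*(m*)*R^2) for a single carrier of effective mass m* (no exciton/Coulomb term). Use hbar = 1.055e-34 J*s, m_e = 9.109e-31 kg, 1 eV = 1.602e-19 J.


Radius R = 2/2 nm = 1e-09 m
Confinement energy dE = pi^2 * hbar^2 / (2 * m_eff * m_e * R^2)
dE = pi^2 * (1.055e-34)^2 / (2 * 0.059 * 9.109e-31 * (1e-09)^2) J, divided by 1.602e-19 J/eV
dE = 6.3795 eV
Total band gap = E_g(bulk) + dE = 1.41 + 6.3795 = 7.7895 eV

7.7895


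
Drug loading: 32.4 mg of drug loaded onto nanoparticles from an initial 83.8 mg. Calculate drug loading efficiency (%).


Drug loading efficiency = (drug loaded / drug initial) * 100
DLE = 32.4 / 83.8 * 100
DLE = 0.3866 * 100
DLE = 38.66%

38.66


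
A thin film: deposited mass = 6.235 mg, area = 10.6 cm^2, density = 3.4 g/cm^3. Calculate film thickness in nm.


Convert: m = 6.235 mg = 6.2350e-06 kg, A = 10.6 cm^2 = 1.0600e-03 m^2, rho = 3.4 g/cm^3 = 3400 kg/m^3
t = m / (A * rho)
t = 6.2350e-06 / (1.0600e-03 * 3400)
t = 1.7300e-06 m = 1730.0 nm

1730.0


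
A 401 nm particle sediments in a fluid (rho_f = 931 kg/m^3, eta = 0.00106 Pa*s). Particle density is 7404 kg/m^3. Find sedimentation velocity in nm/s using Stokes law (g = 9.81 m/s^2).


Radius R = 401/2 nm = 2.005e-07 m
Density difference = 7404 - 931 = 6473 kg/m^3
v = 2 * R^2 * (rho_p - rho_f) * g / (9 * eta)
v = 2 * (2.005e-07)^2 * 6473 * 9.81 / (9 * 0.00106)
v = 5.35162e-07 m/s = 535.1617 nm/s

535.1617


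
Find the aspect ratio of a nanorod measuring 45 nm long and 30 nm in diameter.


Aspect ratio AR = length / diameter
AR = 45 / 30
AR = 1.5

1.5


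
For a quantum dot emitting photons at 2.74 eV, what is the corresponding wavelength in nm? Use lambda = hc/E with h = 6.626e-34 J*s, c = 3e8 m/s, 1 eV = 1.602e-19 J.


Convert energy: E = 2.74 eV = 2.74 * 1.602e-19 = 4.38948e-19 J
lambda = h*c / E = 6.626e-34 * 3e8 / 4.38948e-19
lambda = 4.52855e-07 m = 452.9 nm

452.9


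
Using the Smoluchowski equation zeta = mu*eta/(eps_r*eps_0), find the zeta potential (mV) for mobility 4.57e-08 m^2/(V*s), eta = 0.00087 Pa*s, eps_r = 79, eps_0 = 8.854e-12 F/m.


Smoluchowski equation: zeta = mu * eta / (eps_r * eps_0)
zeta = 4.57e-08 * 0.00087 / (79 * 8.854e-12)
zeta = 0.056842 V = 56.84 mV

56.84


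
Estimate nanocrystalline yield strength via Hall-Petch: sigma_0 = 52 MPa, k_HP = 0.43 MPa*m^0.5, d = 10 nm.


d = 10 nm = 1e-08 m
sqrt(d) = 0.0001
Hall-Petch contribution = k / sqrt(d) = 0.43 / 0.0001 = 4300.0 MPa
sigma = sigma_0 + k/sqrt(d) = 52 + 4300.0 = 4352.0 MPa

4352.0


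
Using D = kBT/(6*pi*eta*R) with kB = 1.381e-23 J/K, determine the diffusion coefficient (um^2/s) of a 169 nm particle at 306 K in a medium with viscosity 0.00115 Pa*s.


Radius R = 169/2 = 84.5 nm = 8.45e-08 m
D = kB*T / (6*pi*eta*R)
D = 1.381e-23 * 306 / (6 * pi * 0.00115 * 8.45e-08)
D = 2.30706e-12 m^2/s = 2.307 um^2/s

2.307


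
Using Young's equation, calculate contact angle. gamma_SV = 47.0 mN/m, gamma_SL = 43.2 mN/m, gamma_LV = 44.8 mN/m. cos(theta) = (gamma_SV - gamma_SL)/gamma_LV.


cos(theta) = (gamma_SV - gamma_SL) / gamma_LV
cos(theta) = (47.0 - 43.2) / 44.8
cos(theta) = 0.084821
theta = arccos(0.084821) = 85.13 degrees

85.13


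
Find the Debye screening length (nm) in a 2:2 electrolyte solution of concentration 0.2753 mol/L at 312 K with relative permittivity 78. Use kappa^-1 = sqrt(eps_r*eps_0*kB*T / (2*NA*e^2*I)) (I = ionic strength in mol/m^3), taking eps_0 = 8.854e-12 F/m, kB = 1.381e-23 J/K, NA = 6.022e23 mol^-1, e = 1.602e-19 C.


Ionic strength I = 0.2753 * 2^2 * 1000 = 1101.2 mol/m^3
kappa^-1 = sqrt(78 * 8.854e-12 * 1.381e-23 * 312 / (2 * 6.022e23 * (1.602e-19)^2 * 1101.2))
kappa^-1 = 0.296 nm

0.296


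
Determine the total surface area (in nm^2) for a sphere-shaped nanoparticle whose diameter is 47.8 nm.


Radius r = 47.8/2 = 23.9 nm
Surface area SA = 4 * pi * r^2
SA = 4 * pi * (23.9)^2
SA = 7178.04 nm^2

7178.04


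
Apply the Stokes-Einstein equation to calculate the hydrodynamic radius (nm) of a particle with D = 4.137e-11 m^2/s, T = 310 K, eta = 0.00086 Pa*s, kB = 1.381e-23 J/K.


Stokes-Einstein: R = kB*T / (6*pi*eta*D)
R = 1.381e-23 * 310 / (6 * pi * 0.00086 * 4.137e-11)
R = 6.38367e-09 m = 6.38 nm

6.38


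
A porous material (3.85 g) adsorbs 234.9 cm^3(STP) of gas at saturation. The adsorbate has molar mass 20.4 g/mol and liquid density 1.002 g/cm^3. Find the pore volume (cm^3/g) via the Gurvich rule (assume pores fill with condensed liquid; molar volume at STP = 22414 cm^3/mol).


Moles adsorbed n = V_ads / 22414 = 234.9 / 22414 = 1.048006e-02 mol
Liquid volume V_liq = n * M / rho_liq = 1.048006e-02 * 20.4 / 1.002 = 0.21337 cm^3
Specific pore volume V_pore = V_liq / m_sample = 0.21337 / 3.85
V_pore = 0.0554 cm^3/g

0.0554


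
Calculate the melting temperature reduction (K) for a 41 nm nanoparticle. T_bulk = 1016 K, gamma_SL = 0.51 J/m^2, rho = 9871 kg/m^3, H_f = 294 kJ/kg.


Radius R = 41/2 = 20.5 nm = 2.05e-08 m
Convert H_f = 294 kJ/kg = 294000 J/kg
dT = 2 * gamma_SL * T_bulk / (rho * H_f * R)
dT = 2 * 0.51 * 1016 / (9871 * 294000 * 2.05e-08)
dT = 17.4 K

17.4


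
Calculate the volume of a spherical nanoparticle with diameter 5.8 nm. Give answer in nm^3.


Radius r = 5.8/2 = 2.9 nm
Volume V = (4/3) * pi * r^3
V = (4/3) * pi * (2.9)^3
V = 102.16 nm^3

102.16


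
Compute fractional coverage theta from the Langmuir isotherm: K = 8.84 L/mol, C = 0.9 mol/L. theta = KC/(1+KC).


Langmuir isotherm: theta = K*C / (1 + K*C)
K*C = 8.84 * 0.9 = 7.956
theta = 7.956 / (1 + 7.956) = 7.956 / 8.956
theta = 0.8883

0.8883


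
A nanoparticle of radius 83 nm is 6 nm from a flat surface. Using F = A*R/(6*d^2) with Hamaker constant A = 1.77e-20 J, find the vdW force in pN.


Convert to SI: R = 83 nm = 8.3e-08 m, d = 6 nm = 6e-09 m
F = A * R / (6 * d^2)
F = 1.77e-20 * 8.3e-08 / (6 * (6e-09)^2)
F = 6.80139e-12 N = 6.801 pN

6.801


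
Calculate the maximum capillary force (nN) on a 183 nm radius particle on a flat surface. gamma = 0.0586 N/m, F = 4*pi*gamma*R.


Convert radius: R = 183 nm = 1.83e-07 m
F = 4 * pi * gamma * R
F = 4 * pi * 0.0586 * 1.83e-07
F = 1.34759e-07 N = 134.7592 nN

134.7592


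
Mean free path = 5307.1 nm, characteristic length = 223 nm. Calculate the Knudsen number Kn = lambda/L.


Knudsen number Kn = lambda / L
Kn = 5307.1 / 223
Kn = 23.7987

23.7987


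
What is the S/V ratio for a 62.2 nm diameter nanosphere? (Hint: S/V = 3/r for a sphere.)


Radius r = 62.2/2 = 31.1 nm
S/V = 3 / r = 3 / 31.1
S/V = 0.0965 nm^-1

0.0965


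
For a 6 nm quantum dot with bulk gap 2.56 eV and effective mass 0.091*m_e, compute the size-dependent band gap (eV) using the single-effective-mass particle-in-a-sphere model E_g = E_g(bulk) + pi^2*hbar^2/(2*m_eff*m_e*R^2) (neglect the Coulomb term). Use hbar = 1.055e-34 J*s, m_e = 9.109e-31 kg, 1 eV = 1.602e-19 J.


Radius R = 6/2 nm = 3e-09 m
Confinement energy dE = pi^2 * hbar^2 / (2 * m_eff * m_e * R^2)
dE = pi^2 * (1.055e-34)^2 / (2 * 0.091 * 9.109e-31 * (3e-09)^2) J, divided by 1.602e-19 J/eV
dE = 0.4596 eV
Total band gap = E_g(bulk) + dE = 2.56 + 0.4596 = 3.0196 eV

3.0196


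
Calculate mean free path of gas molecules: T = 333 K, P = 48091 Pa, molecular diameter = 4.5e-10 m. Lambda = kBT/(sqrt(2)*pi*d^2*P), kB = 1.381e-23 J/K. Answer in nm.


Mean free path: lambda = kB*T / (sqrt(2) * pi * d^2 * P)
lambda = 1.381e-23 * 333 / (sqrt(2) * pi * (4.5e-10)^2 * 48091)
lambda = 1.06288e-07 m
lambda = 106.29 nm

106.29


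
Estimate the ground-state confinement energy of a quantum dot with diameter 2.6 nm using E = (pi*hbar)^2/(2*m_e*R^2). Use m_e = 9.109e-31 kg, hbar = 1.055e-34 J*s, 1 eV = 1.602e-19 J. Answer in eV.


Radius R = 2.6/2 = 1.3 nm = 1.3e-09 m
E = (pi * 1.055e-34)^2 / (2 * 9.109e-31 * (1.3e-09)^2)
E(J) = 3.56794e-20
E = E(J) / 1.602e-19 = 0.2227 eV

0.2227


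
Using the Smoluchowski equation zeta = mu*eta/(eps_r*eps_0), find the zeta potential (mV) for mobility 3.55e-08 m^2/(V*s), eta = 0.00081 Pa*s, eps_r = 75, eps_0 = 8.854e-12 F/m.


Smoluchowski equation: zeta = mu * eta / (eps_r * eps_0)
zeta = 3.55e-08 * 0.00081 / (75 * 8.854e-12)
zeta = 0.043302 V = 43.3 mV

43.3


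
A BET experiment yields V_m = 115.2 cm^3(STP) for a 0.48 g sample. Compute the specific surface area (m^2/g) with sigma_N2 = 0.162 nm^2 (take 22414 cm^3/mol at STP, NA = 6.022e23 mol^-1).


Number of moles in monolayer = V_m / 22414 = 115.2 / 22414 = 0.00513964
Number of molecules = moles * NA = 0.00513964 * 6.022e23
SA = molecules * sigma / mass
SA = (115.2 / 22414) * 6.022e23 * 0.162e-18 / 0.48
SA = 1044.6 m^2/g

1044.6


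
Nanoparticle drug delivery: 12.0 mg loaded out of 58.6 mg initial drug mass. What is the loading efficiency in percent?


Drug loading efficiency = (drug loaded / drug initial) * 100
DLE = 12.0 / 58.6 * 100
DLE = 0.2048 * 100
DLE = 20.48%

20.48


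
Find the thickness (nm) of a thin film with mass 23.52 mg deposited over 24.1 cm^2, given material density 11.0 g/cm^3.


Convert: m = 23.52 mg = 2.3520e-05 kg, A = 24.1 cm^2 = 2.4100e-03 m^2, rho = 11.0 g/cm^3 = 11000 kg/m^3
t = m / (A * rho)
t = 2.3520e-05 / (2.4100e-03 * 11000)
t = 8.8721e-07 m = 887.2 nm

887.2


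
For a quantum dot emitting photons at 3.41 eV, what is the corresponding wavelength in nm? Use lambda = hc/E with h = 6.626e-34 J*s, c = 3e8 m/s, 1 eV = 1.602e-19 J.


Convert energy: E = 3.41 eV = 3.41 * 1.602e-19 = 5.46282e-19 J
lambda = h*c / E = 6.626e-34 * 3e8 / 5.46282e-19
lambda = 3.63878e-07 m = 363.9 nm

363.9


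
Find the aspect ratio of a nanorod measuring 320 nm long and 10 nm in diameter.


Aspect ratio AR = length / diameter
AR = 320 / 10
AR = 32.0

32.0


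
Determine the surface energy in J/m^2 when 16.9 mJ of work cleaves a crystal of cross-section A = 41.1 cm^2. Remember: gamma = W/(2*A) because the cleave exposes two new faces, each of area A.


Convert: A = 41.1 cm^2 = 0.00411 m^2, W = 16.9 mJ = 0.0169 J
Cleaving exposes two faces of area A, so total new surface = 2*A and gamma = W / (2*A)
gamma = 0.0169 / (2 * 0.00411)
gamma = 2.056 J/m^2

2.056


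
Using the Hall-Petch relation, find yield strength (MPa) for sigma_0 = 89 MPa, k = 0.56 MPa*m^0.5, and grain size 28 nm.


d = 28 nm = 2.8e-08 m
sqrt(d) = 0.000167332
Hall-Petch contribution = k / sqrt(d) = 0.56 / 0.000167332 = 3346.6 MPa
sigma = sigma_0 + k/sqrt(d) = 89 + 3346.6 = 3435.6 MPa

3435.6


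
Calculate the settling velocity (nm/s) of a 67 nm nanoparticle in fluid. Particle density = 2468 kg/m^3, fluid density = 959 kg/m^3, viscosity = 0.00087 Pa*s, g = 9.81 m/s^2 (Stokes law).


Radius R = 67/2 nm = 3.35e-08 m
Density difference = 2468 - 959 = 1509 kg/m^3
v = 2 * R^2 * (rho_p - rho_f) * g / (9 * eta)
v = 2 * (3.35e-08)^2 * 1509 * 9.81 / (9 * 0.00087)
v = 4.24342e-09 m/s = 4.2434 nm/s

4.2434


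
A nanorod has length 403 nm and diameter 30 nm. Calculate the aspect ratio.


Aspect ratio AR = length / diameter
AR = 403 / 30
AR = 13.43

13.43


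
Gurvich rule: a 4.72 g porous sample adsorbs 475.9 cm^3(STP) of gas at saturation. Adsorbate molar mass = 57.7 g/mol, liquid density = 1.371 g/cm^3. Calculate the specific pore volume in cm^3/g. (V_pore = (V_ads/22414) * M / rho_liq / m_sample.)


Moles adsorbed n = V_ads / 22414 = 475.9 / 22414 = 2.123227e-02 mol
Liquid volume V_liq = n * M / rho_liq = 2.123227e-02 * 57.7 / 1.371 = 0.89358 cm^3
Specific pore volume V_pore = V_liq / m_sample = 0.89358 / 4.72
V_pore = 0.1893 cm^3/g

0.1893


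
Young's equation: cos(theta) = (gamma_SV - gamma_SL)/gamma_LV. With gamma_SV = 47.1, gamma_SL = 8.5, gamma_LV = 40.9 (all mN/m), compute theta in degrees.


cos(theta) = (gamma_SV - gamma_SL) / gamma_LV
cos(theta) = (47.1 - 8.5) / 40.9
cos(theta) = 0.943765
theta = arccos(0.943765) = 19.31 degrees

19.31


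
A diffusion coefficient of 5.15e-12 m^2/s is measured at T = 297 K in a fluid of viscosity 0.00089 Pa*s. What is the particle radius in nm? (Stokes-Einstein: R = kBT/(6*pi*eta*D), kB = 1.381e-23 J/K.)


Stokes-Einstein: R = kB*T / (6*pi*eta*D)
R = 1.381e-23 * 297 / (6 * pi * 0.00089 * 5.15e-12)
R = 4.74736e-08 m = 47.47 nm

47.47


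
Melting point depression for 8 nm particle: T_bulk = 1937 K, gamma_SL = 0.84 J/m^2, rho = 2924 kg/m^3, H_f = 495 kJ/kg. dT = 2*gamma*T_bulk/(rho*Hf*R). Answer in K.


Radius R = 8/2 = 4 nm = 4e-09 m
Convert H_f = 495 kJ/kg = 495000 J/kg
dT = 2 * gamma_SL * T_bulk / (rho * H_f * R)
dT = 2 * 0.84 * 1937 / (2924 * 495000 * 4e-09)
dT = 562.1 K

562.1


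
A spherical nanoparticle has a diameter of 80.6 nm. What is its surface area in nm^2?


Radius r = 80.6/2 = 40.3 nm
Surface area SA = 4 * pi * r^2
SA = 4 * pi * (40.3)^2
SA = 20408.92 nm^2

20408.92


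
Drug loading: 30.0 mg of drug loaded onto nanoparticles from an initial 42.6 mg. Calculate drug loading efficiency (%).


Drug loading efficiency = (drug loaded / drug initial) * 100
DLE = 30.0 / 42.6 * 100
DLE = 0.7042 * 100
DLE = 70.42%

70.42


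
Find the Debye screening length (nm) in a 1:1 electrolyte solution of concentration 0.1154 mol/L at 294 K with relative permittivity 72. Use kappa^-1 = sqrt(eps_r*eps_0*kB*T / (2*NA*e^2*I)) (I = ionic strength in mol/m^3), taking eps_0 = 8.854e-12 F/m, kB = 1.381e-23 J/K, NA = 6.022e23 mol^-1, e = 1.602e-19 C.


Ionic strength I = 0.1154 * 1^2 * 1000 = 115.4 mol/m^3
kappa^-1 = sqrt(72 * 8.854e-12 * 1.381e-23 * 294 / (2 * 6.022e23 * (1.602e-19)^2 * 115.4))
kappa^-1 = 0.852 nm

0.852


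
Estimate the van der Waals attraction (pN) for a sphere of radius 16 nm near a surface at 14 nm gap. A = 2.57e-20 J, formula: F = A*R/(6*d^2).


Convert to SI: R = 16 nm = 1.6e-08 m, d = 14 nm = 1.4e-08 m
F = A * R / (6 * d^2)
F = 2.57e-20 * 1.6e-08 / (6 * (1.4e-08)^2)
F = 3.4966e-13 N = 0.35 pN

0.35


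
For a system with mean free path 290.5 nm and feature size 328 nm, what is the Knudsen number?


Knudsen number Kn = lambda / L
Kn = 290.5 / 328
Kn = 0.8857

0.8857


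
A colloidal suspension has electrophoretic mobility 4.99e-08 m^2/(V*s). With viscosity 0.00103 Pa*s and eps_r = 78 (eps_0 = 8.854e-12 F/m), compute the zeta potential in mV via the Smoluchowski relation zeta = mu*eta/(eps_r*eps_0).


Smoluchowski equation: zeta = mu * eta / (eps_r * eps_0)
zeta = 4.99e-08 * 0.00103 / (78 * 8.854e-12)
zeta = 0.074422 V = 74.42 mV

74.42


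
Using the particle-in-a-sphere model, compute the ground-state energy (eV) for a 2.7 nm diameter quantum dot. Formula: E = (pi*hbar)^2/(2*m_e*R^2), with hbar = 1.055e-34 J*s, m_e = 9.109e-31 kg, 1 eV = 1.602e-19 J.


Radius R = 2.7/2 = 1.35 nm = 1.35e-09 m
E = (pi * 1.055e-34)^2 / (2 * 9.109e-31 * (1.35e-09)^2)
E(J) = 3.30854e-20
E = E(J) / 1.602e-19 = 0.2065 eV

0.2065


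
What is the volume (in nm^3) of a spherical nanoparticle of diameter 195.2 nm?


Radius r = 195.2/2 = 97.6 nm
Volume V = (4/3) * pi * r^3
V = (4/3) * pi * (97.6)^3
V = 3894377.63 nm^3

3894377.63


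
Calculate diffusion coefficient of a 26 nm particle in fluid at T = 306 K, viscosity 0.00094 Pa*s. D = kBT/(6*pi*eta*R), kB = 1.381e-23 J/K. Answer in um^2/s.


Radius R = 26/2 = 13 nm = 1.3e-08 m
D = kB*T / (6*pi*eta*R)
D = 1.381e-23 * 306 / (6 * pi * 0.00094 * 1.3e-08)
D = 1.83461e-11 m^2/s = 18.346 um^2/s

18.346


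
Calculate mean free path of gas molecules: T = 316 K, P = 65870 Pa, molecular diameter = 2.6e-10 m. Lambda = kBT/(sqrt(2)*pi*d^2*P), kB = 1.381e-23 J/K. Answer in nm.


Mean free path: lambda = kB*T / (sqrt(2) * pi * d^2 * P)
lambda = 1.381e-23 * 316 / (sqrt(2) * pi * (2.6e-10)^2 * 65870)
lambda = 2.20588e-07 m
lambda = 220.59 nm

220.59


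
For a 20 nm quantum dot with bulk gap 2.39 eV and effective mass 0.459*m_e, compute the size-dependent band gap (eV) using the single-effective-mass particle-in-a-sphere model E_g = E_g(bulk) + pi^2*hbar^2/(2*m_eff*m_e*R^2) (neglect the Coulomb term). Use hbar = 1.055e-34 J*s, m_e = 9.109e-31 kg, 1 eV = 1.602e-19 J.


Radius R = 20/2 nm = 1e-08 m
Confinement energy dE = pi^2 * hbar^2 / (2 * m_eff * m_e * R^2)
dE = pi^2 * (1.055e-34)^2 / (2 * 0.459 * 9.109e-31 * (1e-08)^2) J, divided by 1.602e-19 J/eV
dE = 0.0082 eV
Total band gap = E_g(bulk) + dE = 2.39 + 0.0082 = 2.3982 eV

2.3982


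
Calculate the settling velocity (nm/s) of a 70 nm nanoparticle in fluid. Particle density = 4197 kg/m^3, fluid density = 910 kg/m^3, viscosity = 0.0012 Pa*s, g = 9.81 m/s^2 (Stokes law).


Radius R = 70/2 nm = 3.5e-08 m
Density difference = 4197 - 910 = 3287 kg/m^3
v = 2 * R^2 * (rho_p - rho_f) * g / (9 * eta)
v = 2 * (3.5e-08)^2 * 3287 * 9.81 / (9 * 0.0012)
v = 7.31494e-09 m/s = 7.3149 nm/s

7.3149


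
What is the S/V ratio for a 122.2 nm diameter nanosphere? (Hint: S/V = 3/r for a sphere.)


Radius r = 122.2/2 = 61.1 nm
S/V = 3 / r = 3 / 61.1
S/V = 0.0491 nm^-1

0.0491


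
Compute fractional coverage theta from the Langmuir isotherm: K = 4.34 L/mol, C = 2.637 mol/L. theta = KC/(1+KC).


Langmuir isotherm: theta = K*C / (1 + K*C)
K*C = 4.34 * 2.637 = 11.44458
theta = 11.44458 / (1 + 11.44458) = 11.44458 / 12.44458
theta = 0.9196

0.9196


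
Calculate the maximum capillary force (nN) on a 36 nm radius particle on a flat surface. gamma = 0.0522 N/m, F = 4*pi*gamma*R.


Convert radius: R = 36 nm = 3.6e-08 m
F = 4 * pi * gamma * R
F = 4 * pi * 0.0522 * 3.6e-08
F = 2.36147e-08 N = 23.6147 nN

23.6147


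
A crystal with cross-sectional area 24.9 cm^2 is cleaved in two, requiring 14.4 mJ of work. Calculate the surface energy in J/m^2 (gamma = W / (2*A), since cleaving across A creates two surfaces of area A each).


Convert: A = 24.9 cm^2 = 0.00249 m^2, W = 14.4 mJ = 0.0144 J
Cleaving exposes two faces of area A, so total new surface = 2*A and gamma = W / (2*A)
gamma = 0.0144 / (2 * 0.00249)
gamma = 2.892 J/m^2

2.892


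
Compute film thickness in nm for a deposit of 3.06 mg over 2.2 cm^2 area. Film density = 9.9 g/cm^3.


Convert: m = 3.06 mg = 3.0600e-06 kg, A = 2.2 cm^2 = 2.2000e-04 m^2, rho = 9.9 g/cm^3 = 9900 kg/m^3
t = m / (A * rho)
t = 3.0600e-06 / (2.2000e-04 * 9900)
t = 1.4050e-06 m = 1405.0 nm

1405.0


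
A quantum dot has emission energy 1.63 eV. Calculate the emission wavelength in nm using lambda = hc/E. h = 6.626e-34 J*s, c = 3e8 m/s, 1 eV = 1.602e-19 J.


Convert energy: E = 1.63 eV = 1.63 * 1.602e-19 = 2.61126e-19 J
lambda = h*c / E = 6.626e-34 * 3e8 / 2.61126e-19
lambda = 7.61242e-07 m = 761.2 nm

761.2


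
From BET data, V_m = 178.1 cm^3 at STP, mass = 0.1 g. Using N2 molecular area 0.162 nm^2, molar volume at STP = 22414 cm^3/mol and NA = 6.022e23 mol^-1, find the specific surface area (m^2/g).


Number of moles in monolayer = V_m / 22414 = 178.1 / 22414 = 0.00794593
Number of molecules = moles * NA = 0.00794593 * 6.022e23
SA = molecules * sigma / mass
SA = (178.1 / 22414) * 6.022e23 * 0.162e-18 / 0.1
SA = 7751.8 m^2/g

7751.8


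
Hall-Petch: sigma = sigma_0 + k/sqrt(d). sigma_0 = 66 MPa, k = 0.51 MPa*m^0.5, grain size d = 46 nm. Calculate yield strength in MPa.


d = 46 nm = 4.6e-08 m
sqrt(d) = 0.0002144761
Hall-Petch contribution = k / sqrt(d) = 0.51 / 0.0002144761 = 2377.9 MPa
sigma = sigma_0 + k/sqrt(d) = 66 + 2377.9 = 2443.9 MPa

2443.9


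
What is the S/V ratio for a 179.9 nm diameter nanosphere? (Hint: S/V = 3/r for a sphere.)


Radius r = 179.9/2 = 89.95 nm
S/V = 3 / r = 3 / 89.95
S/V = 0.0334 nm^-1

0.0334


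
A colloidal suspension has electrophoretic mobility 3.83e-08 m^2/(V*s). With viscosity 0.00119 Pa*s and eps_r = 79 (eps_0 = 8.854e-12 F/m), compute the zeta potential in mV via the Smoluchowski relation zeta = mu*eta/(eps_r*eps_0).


Smoluchowski equation: zeta = mu * eta / (eps_r * eps_0)
zeta = 3.83e-08 * 0.00119 / (79 * 8.854e-12)
zeta = 0.06516 V = 65.16 mV

65.16


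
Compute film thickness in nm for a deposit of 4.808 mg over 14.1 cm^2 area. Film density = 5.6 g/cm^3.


Convert: m = 4.808 mg = 4.8080e-06 kg, A = 14.1 cm^2 = 1.4100e-03 m^2, rho = 5.6 g/cm^3 = 5600 kg/m^3
t = m / (A * rho)
t = 4.8080e-06 / (1.4100e-03 * 5600)
t = 6.0892e-07 m = 608.9 nm

608.9


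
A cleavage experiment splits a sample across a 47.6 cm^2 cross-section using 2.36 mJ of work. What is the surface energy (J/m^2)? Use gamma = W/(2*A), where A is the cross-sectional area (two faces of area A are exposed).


Convert: A = 47.6 cm^2 = 0.00476 m^2, W = 2.36 mJ = 0.00236 J
Cleaving exposes two faces of area A, so total new surface = 2*A and gamma = W / (2*A)
gamma = 0.00236 / (2 * 0.00476)
gamma = 0.248 J/m^2

0.248


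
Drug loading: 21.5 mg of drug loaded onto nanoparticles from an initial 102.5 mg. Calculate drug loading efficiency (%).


Drug loading efficiency = (drug loaded / drug initial) * 100
DLE = 21.5 / 102.5 * 100
DLE = 0.2098 * 100
DLE = 20.98%

20.98


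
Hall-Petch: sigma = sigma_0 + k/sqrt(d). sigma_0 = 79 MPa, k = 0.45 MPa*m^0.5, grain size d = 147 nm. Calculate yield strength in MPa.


d = 147 nm = 1.47e-07 m
sqrt(d) = 0.0003834058
Hall-Petch contribution = k / sqrt(d) = 0.45 / 0.0003834058 = 1173.7 MPa
sigma = sigma_0 + k/sqrt(d) = 79 + 1173.7 = 1252.7 MPa

1252.7


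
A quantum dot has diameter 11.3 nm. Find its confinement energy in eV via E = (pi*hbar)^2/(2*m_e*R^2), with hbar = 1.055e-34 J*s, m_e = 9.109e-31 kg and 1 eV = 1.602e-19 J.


Radius R = 11.3/2 = 5.65 nm = 5.65e-09 m
E = (pi * 1.055e-34)^2 / (2 * 9.109e-31 * (5.65e-09)^2)
E(J) = 1.88889e-21
E = E(J) / 1.602e-19 = 0.0118 eV

0.0118


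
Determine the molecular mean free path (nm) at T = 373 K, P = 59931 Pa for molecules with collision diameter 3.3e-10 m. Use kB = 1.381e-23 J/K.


Mean free path: lambda = kB*T / (sqrt(2) * pi * d^2 * P)
lambda = 1.381e-23 * 373 / (sqrt(2) * pi * (3.3e-10)^2 * 59931)
lambda = 1.77647e-07 m
lambda = 177.65 nm

177.65


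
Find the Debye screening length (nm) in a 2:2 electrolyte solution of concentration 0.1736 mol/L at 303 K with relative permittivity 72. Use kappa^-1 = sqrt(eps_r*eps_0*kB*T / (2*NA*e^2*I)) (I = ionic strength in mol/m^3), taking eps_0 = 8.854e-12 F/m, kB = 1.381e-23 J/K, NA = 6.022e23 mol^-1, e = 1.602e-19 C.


Ionic strength I = 0.1736 * 2^2 * 1000 = 694.4 mol/m^3
kappa^-1 = sqrt(72 * 8.854e-12 * 1.381e-23 * 303 / (2 * 6.022e23 * (1.602e-19)^2 * 694.4))
kappa^-1 = 0.353 nm

0.353


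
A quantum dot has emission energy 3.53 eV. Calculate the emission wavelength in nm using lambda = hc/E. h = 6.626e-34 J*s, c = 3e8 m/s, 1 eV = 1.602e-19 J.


Convert energy: E = 3.53 eV = 3.53 * 1.602e-19 = 5.65506e-19 J
lambda = h*c / E = 6.626e-34 * 3e8 / 5.65506e-19
lambda = 3.51508e-07 m = 351.5 nm

351.5


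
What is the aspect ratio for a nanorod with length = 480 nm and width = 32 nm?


Aspect ratio AR = length / diameter
AR = 480 / 32
AR = 15.0

15.0


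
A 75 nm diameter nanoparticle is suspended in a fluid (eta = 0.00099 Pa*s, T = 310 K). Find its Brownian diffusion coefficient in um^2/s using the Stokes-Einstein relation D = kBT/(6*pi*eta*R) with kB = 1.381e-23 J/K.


Radius R = 75/2 = 37.5 nm = 3.75e-08 m
D = kB*T / (6*pi*eta*R)
D = 1.381e-23 * 310 / (6 * pi * 0.00099 * 3.75e-08)
D = 6.11769e-12 m^2/s = 6.118 um^2/s

6.118


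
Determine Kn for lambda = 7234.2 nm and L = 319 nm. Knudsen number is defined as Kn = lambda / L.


Knudsen number Kn = lambda / L
Kn = 7234.2 / 319
Kn = 22.6777

22.6777


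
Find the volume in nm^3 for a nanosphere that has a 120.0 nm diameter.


Radius r = 120.0/2 = 60 nm
Volume V = (4/3) * pi * r^3
V = (4/3) * pi * (60)^3
V = 904778.68 nm^3

904778.68


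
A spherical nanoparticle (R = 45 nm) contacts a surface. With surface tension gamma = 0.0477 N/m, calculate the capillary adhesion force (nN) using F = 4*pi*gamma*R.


Convert radius: R = 45 nm = 4.5e-08 m
F = 4 * pi * gamma * R
F = 4 * pi * 0.0477 * 4.5e-08
F = 2.69737e-08 N = 26.9737 nN

26.9737


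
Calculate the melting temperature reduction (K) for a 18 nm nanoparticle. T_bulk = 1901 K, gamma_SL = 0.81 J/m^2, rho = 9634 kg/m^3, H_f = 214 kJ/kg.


Radius R = 18/2 = 9 nm = 9e-09 m
Convert H_f = 214 kJ/kg = 214000 J/kg
dT = 2 * gamma_SL * T_bulk / (rho * H_f * R)
dT = 2 * 0.81 * 1901 / (9634 * 214000 * 9e-09)
dT = 166.0 K

166.0


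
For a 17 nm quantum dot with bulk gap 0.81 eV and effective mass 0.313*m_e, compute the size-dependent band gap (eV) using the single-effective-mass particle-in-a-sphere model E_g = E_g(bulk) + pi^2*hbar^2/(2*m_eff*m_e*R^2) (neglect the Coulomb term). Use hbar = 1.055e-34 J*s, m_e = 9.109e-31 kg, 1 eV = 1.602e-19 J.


Radius R = 17/2 nm = 8.5e-09 m
Confinement energy dE = pi^2 * hbar^2 / (2 * m_eff * m_e * R^2)
dE = pi^2 * (1.055e-34)^2 / (2 * 0.313 * 9.109e-31 * (8.5e-09)^2) J, divided by 1.602e-19 J/eV
dE = 0.0166 eV
Total band gap = E_g(bulk) + dE = 0.81 + 0.0166 = 0.8266 eV

0.8266


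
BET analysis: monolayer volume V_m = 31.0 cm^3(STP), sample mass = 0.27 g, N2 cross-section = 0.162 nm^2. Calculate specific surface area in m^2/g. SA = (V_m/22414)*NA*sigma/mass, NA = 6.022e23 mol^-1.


Number of moles in monolayer = V_m / 22414 = 31.0 / 22414 = 0.00138306
Number of molecules = moles * NA = 0.00138306 * 6.022e23
SA = molecules * sigma / mass
SA = (31.0 / 22414) * 6.022e23 * 0.162e-18 / 0.27
SA = 499.7 m^2/g

499.7


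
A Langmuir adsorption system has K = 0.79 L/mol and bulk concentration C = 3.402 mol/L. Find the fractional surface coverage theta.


Langmuir isotherm: theta = K*C / (1 + K*C)
K*C = 0.79 * 3.402 = 2.68758
theta = 2.68758 / (1 + 2.68758) = 2.68758 / 3.68758
theta = 0.7288

0.7288


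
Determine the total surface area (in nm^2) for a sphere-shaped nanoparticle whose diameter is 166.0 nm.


Radius r = 166.0/2 = 83 nm
Surface area SA = 4 * pi * r^2
SA = 4 * pi * (83)^2
SA = 86569.73 nm^2

86569.73


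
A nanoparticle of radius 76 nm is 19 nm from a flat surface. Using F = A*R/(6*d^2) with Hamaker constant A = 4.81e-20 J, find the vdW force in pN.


Convert to SI: R = 76 nm = 7.6e-08 m, d = 19 nm = 1.9e-08 m
F = A * R / (6 * d^2)
F = 4.81e-20 * 7.6e-08 / (6 * (1.9e-08)^2)
F = 1.68772e-12 N = 1.688 pN

1.688


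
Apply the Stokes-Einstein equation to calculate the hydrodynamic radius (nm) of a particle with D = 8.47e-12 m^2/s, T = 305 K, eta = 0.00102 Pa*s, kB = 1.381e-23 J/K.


Stokes-Einstein: R = kB*T / (6*pi*eta*D)
R = 1.381e-23 * 305 / (6 * pi * 0.00102 * 8.47e-12)
R = 2.58648e-08 m = 25.86 nm

25.86


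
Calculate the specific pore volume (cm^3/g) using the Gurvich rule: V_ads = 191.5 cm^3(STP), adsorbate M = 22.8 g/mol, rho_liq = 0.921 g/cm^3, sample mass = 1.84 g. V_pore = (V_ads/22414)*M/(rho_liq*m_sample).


Moles adsorbed n = V_ads / 22414 = 191.5 / 22414 = 8.543767e-03 mol
Liquid volume V_liq = n * M / rho_liq = 8.543767e-03 * 22.8 / 0.921 = 0.21151 cm^3
Specific pore volume V_pore = V_liq / m_sample = 0.21151 / 1.84
V_pore = 0.1149 cm^3/g

0.1149


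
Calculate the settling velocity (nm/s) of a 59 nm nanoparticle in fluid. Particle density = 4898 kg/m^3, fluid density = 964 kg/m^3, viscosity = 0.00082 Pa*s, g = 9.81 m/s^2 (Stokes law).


Radius R = 59/2 nm = 2.95e-08 m
Density difference = 4898 - 964 = 3934 kg/m^3
v = 2 * R^2 * (rho_p - rho_f) * g / (9 * eta)
v = 2 * (2.95e-08)^2 * 3934 * 9.81 / (9 * 0.00082)
v = 9.10167e-09 m/s = 9.1017 nm/s

9.1017


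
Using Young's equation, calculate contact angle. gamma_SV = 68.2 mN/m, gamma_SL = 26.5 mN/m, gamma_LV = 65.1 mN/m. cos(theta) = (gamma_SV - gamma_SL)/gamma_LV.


cos(theta) = (gamma_SV - gamma_SL) / gamma_LV
cos(theta) = (68.2 - 26.5) / 65.1
cos(theta) = 0.640553
theta = arccos(0.640553) = 50.17 degrees

50.17


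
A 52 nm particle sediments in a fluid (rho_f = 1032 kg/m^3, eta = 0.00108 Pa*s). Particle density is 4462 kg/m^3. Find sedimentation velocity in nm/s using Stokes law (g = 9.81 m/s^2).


Radius R = 52/2 nm = 2.6e-08 m
Density difference = 4462 - 1032 = 3430 kg/m^3
v = 2 * R^2 * (rho_p - rho_f) * g / (9 * eta)
v = 2 * (2.6e-08)^2 * 3430 * 9.81 / (9 * 0.00108)
v = 4.6803e-09 m/s = 4.6803 nm/s

4.6803


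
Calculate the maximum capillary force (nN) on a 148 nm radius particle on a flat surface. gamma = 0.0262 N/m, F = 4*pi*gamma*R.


Convert radius: R = 148 nm = 1.48e-07 m
F = 4 * pi * gamma * R
F = 4 * pi * 0.0262 * 1.48e-07
F = 4.87274e-08 N = 48.7274 nN

48.7274


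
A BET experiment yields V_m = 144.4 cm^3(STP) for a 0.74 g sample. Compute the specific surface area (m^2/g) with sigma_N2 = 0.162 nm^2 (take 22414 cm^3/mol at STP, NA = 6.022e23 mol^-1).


Number of moles in monolayer = V_m / 22414 = 144.4 / 22414 = 0.0064424
Number of molecules = moles * NA = 0.0064424 * 6.022e23
SA = molecules * sigma / mass
SA = (144.4 / 22414) * 6.022e23 * 0.162e-18 / 0.74
SA = 849.3 m^2/g

849.3


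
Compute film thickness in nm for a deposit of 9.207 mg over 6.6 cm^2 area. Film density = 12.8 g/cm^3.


Convert: m = 9.207 mg = 9.2070e-06 kg, A = 6.6 cm^2 = 6.6000e-04 m^2, rho = 12.8 g/cm^3 = 12800 kg/m^3
t = m / (A * rho)
t = 9.2070e-06 / (6.6000e-04 * 12800)
t = 1.0898e-06 m = 1089.8 nm

1089.8


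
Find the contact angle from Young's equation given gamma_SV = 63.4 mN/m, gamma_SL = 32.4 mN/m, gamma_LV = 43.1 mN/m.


cos(theta) = (gamma_SV - gamma_SL) / gamma_LV
cos(theta) = (63.4 - 32.4) / 43.1
cos(theta) = 0.719258
theta = arccos(0.719258) = 44.01 degrees

44.01


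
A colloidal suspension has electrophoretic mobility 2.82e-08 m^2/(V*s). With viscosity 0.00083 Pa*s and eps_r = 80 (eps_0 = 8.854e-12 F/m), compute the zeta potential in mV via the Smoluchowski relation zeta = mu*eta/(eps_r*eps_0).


Smoluchowski equation: zeta = mu * eta / (eps_r * eps_0)
zeta = 2.82e-08 * 0.00083 / (80 * 8.854e-12)
zeta = 0.033044 V = 33.04 mV

33.04


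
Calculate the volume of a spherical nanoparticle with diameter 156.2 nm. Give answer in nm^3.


Radius r = 156.2/2 = 78.1 nm
Volume V = (4/3) * pi * r^3
V = (4/3) * pi * (78.1)^3
V = 1995453.96 nm^3

1995453.96


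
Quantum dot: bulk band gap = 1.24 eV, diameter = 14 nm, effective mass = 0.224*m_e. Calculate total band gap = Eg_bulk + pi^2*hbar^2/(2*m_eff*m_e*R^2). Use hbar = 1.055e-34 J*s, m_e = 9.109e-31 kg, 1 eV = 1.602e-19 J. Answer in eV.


Radius R = 14/2 nm = 7e-09 m
Confinement energy dE = pi^2 * hbar^2 / (2 * m_eff * m_e * R^2)
dE = pi^2 * (1.055e-34)^2 / (2 * 0.224 * 9.109e-31 * (7e-09)^2) J, divided by 1.602e-19 J/eV
dE = 0.0343 eV
Total band gap = E_g(bulk) + dE = 1.24 + 0.0343 = 1.2743 eV

1.2743


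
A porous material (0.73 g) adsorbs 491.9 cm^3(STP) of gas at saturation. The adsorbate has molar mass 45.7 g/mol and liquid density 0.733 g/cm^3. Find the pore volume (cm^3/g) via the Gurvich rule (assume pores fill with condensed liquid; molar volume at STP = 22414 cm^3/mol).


Moles adsorbed n = V_ads / 22414 = 491.9 / 22414 = 2.194611e-02 mol
Liquid volume V_liq = n * M / rho_liq = 2.194611e-02 * 45.7 / 0.733 = 1.36826 cm^3
Specific pore volume V_pore = V_liq / m_sample = 1.36826 / 0.73
V_pore = 1.8743 cm^3/g

1.8743


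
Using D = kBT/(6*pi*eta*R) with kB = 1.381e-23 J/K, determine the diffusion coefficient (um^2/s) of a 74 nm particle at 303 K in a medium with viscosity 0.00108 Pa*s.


Radius R = 74/2 = 37 nm = 3.7e-08 m
D = kB*T / (6*pi*eta*R)
D = 1.381e-23 * 303 / (6 * pi * 0.00108 * 3.7e-08)
D = 5.55533e-12 m^2/s = 5.555 um^2/s

5.555


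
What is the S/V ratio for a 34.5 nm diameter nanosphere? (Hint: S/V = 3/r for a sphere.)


Radius r = 34.5/2 = 17.25 nm
S/V = 3 / r = 3 / 17.25
S/V = 0.1739 nm^-1

0.1739


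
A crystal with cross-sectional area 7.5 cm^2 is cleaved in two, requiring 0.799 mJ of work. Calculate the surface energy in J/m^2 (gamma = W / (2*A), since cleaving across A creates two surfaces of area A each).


Convert: A = 7.5 cm^2 = 0.00075 m^2, W = 0.799 mJ = 0.000799 J
Cleaving exposes two faces of area A, so total new surface = 2*A and gamma = W / (2*A)
gamma = 0.000799 / (2 * 0.00075)
gamma = 0.533 J/m^2

0.533


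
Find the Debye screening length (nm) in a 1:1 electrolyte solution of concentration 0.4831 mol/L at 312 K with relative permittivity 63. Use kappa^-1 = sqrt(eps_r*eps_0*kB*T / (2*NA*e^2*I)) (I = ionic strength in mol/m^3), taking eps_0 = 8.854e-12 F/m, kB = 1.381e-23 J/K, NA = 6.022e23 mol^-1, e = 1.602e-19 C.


Ionic strength I = 0.4831 * 1^2 * 1000 = 483.1 mol/m^3
kappa^-1 = sqrt(63 * 8.854e-12 * 1.381e-23 * 312 / (2 * 6.022e23 * (1.602e-19)^2 * 483.1))
kappa^-1 = 0.401 nm

0.401


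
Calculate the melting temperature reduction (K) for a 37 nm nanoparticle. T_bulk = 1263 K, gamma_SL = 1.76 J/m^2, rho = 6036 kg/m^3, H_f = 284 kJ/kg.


Radius R = 37/2 = 18.5 nm = 1.85e-08 m
Convert H_f = 284 kJ/kg = 284000 J/kg
dT = 2 * gamma_SL * T_bulk / (rho * H_f * R)
dT = 2 * 1.76 * 1263 / (6036 * 284000 * 1.85e-08)
dT = 140.2 K

140.2


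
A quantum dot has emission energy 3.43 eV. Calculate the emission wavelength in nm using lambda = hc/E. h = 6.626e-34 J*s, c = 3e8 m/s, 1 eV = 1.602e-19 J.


Convert energy: E = 3.43 eV = 3.43 * 1.602e-19 = 5.49486e-19 J
lambda = h*c / E = 6.626e-34 * 3e8 / 5.49486e-19
lambda = 3.61756e-07 m = 361.8 nm

361.8


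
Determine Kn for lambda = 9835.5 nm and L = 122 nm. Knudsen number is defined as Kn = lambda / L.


Knudsen number Kn = lambda / L
Kn = 9835.5 / 122
Kn = 80.6189

80.6189


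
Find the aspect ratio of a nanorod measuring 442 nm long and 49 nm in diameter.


Aspect ratio AR = length / diameter
AR = 442 / 49
AR = 9.02

9.02


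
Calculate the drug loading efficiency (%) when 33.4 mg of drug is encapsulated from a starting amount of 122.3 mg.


Drug loading efficiency = (drug loaded / drug initial) * 100
DLE = 33.4 / 122.3 * 100
DLE = 0.2731 * 100
DLE = 27.31%

27.31


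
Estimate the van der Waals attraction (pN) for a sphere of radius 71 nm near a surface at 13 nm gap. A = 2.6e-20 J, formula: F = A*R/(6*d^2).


Convert to SI: R = 71 nm = 7.1e-08 m, d = 13 nm = 1.3e-08 m
F = A * R / (6 * d^2)
F = 2.6e-20 * 7.1e-08 / (6 * (1.3e-08)^2)
F = 1.82051e-12 N = 1.821 pN

1.821


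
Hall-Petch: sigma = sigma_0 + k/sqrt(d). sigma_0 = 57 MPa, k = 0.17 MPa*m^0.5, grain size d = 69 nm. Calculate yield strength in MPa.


d = 69 nm = 6.9e-08 m
sqrt(d) = 0.0002626785
Hall-Petch contribution = k / sqrt(d) = 0.17 / 0.0002626785 = 647.2 MPa
sigma = sigma_0 + k/sqrt(d) = 57 + 647.2 = 704.2 MPa

704.2


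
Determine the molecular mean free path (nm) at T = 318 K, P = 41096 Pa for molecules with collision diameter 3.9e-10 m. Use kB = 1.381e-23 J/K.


Mean free path: lambda = kB*T / (sqrt(2) * pi * d^2 * P)
lambda = 1.381e-23 * 318 / (sqrt(2) * pi * (3.9e-10)^2 * 41096)
lambda = 1.58135e-07 m
lambda = 158.13 nm

158.13
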